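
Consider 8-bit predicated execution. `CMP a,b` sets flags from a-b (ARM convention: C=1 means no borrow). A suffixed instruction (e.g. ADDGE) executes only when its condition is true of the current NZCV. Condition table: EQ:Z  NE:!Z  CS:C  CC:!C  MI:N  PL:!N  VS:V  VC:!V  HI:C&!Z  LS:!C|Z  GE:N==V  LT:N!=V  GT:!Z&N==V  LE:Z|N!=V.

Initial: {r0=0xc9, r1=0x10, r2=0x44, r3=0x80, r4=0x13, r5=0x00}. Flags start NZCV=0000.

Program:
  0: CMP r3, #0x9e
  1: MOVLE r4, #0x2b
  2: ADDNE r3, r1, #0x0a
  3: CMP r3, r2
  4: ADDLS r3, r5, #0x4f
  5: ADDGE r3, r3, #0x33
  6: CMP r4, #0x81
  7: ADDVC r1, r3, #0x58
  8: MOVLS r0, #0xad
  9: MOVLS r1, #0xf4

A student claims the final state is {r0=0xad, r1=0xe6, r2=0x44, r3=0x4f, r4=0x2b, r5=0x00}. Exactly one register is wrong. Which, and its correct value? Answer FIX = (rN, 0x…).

0: ✓ CMP  NZCV=1000
1: ✓ MOVLE  r4←0x2b
2: ✓ ADDNE  r3←0x1a
3: ✓ CMP  NZCV=1000
4: ✓ ADDLS  r3←0x4f
5: · ADDGE
6: ✓ CMP  NZCV=1001
7: · ADDVC
8: ✓ MOVLS  r0←0xad
9: ✓ MOVLS  r1←0xf4

FIX = (r1, 0xf4)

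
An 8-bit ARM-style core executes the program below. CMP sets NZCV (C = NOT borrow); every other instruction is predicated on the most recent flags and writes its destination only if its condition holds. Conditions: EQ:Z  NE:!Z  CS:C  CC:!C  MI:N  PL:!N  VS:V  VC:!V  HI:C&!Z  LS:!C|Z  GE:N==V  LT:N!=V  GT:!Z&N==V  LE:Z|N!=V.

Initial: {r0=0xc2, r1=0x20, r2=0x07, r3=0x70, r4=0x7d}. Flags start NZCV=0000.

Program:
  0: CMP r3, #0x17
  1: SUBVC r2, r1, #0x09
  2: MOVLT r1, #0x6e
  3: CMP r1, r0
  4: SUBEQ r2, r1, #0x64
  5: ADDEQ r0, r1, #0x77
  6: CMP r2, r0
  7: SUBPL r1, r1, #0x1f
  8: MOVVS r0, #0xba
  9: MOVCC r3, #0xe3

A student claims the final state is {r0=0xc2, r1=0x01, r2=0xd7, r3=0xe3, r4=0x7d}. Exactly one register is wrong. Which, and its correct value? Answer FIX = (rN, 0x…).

FIX = (r2, 0x17)

[0] flags=0010 → (cmp)
[1] flags=0010 VC?T → r2=0x17
[2] flags=0010 LT?F → skip
[3] flags=0000 → (cmp)
[4] flags=0000 EQ?F → skip
[5] flags=0000 EQ?F → skip
[6] flags=0000 → (cmp)
[7] flags=0000 PL?T → r1=0x01
[8] flags=0000 VS?F → skip
[9] flags=0000 CC?T → r3=0xe3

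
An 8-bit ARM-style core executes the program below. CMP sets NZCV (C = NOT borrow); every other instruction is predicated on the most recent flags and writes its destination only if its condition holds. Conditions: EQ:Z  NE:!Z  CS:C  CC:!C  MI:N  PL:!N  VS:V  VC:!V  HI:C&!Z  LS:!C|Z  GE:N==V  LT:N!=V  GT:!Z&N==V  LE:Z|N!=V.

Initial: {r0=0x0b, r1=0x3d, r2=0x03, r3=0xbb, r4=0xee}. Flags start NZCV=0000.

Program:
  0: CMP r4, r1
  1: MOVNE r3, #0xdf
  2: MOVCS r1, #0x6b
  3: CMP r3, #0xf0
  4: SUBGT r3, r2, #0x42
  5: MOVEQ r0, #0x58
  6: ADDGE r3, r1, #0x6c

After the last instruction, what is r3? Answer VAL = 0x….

VAL = 0xdf

[0] flags=1010 → (cmp)
[1] flags=1010 NE?T → r3=0xdf
[2] flags=1010 CS?T → r1=0x6b
[3] flags=1000 → (cmp)
[4] flags=1000 GT?F → skip
[5] flags=1000 EQ?F → skip
[6] flags=1000 GE?F → skip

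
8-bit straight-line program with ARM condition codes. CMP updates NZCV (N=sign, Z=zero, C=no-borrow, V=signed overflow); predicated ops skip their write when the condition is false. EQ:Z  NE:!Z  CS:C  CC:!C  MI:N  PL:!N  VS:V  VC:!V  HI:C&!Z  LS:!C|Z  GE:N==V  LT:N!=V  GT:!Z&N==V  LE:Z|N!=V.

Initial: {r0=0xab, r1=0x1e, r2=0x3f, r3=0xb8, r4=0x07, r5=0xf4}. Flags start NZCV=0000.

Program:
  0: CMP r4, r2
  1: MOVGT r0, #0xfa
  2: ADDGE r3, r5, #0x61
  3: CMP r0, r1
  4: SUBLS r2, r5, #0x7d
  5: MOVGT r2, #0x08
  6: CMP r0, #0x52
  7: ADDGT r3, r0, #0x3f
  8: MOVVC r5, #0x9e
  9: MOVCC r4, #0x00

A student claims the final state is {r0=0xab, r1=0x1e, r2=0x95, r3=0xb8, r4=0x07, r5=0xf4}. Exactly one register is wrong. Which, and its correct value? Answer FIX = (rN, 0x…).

FIX = (r2, 0x3f)

[0] flags=1000 → (cmp)
[1] flags=1000 GT?F → skip
[2] flags=1000 GE?F → skip
[3] flags=1010 → (cmp)
[4] flags=1010 LS?F → skip
[5] flags=1010 GT?F → skip
[6] flags=0011 → (cmp)
[7] flags=0011 GT?F → skip
[8] flags=0011 VC?F → skip
[9] flags=0011 CC?F → skip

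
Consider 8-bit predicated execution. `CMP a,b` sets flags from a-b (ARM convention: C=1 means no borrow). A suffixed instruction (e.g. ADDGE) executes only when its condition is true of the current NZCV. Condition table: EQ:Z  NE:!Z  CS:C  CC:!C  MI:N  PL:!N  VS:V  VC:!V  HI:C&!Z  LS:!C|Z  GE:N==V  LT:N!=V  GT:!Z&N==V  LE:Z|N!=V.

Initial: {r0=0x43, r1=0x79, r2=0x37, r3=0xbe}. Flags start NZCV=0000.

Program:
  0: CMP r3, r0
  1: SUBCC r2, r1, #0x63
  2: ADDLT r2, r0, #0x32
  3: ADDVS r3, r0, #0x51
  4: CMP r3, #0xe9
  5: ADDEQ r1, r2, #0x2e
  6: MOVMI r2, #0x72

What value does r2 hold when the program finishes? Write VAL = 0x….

[0] flags=0011 → (cmp)
[1] flags=0011 CC?F → skip
[2] flags=0011 LT?T → r2=0x75
[3] flags=0011 VS?T → r3=0x94
[4] flags=1000 → (cmp)
[5] flags=1000 EQ?F → skip
[6] flags=1000 MI?T → r2=0x72

VAL = 0x72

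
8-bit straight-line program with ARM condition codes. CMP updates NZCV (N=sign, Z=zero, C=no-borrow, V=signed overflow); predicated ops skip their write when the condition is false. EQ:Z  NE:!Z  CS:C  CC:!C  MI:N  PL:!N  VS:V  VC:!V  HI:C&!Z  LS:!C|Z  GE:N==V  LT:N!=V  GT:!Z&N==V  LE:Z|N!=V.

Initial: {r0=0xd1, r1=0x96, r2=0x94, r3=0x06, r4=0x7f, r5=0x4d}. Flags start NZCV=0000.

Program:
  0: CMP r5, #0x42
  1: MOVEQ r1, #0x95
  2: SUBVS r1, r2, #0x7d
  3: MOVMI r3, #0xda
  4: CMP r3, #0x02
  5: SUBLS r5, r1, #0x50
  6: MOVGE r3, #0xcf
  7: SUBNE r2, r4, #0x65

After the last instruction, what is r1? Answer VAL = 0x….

[0] flags=0010 → (cmp)
[1] flags=0010 EQ?F → skip
[2] flags=0010 VS?F → skip
[3] flags=0010 MI?F → skip
[4] flags=0010 → (cmp)
[5] flags=0010 LS?F → skip
[6] flags=0010 GE?T → r3=0xcf
[7] flags=0010 NE?T → r2=0x1a

VAL = 0x96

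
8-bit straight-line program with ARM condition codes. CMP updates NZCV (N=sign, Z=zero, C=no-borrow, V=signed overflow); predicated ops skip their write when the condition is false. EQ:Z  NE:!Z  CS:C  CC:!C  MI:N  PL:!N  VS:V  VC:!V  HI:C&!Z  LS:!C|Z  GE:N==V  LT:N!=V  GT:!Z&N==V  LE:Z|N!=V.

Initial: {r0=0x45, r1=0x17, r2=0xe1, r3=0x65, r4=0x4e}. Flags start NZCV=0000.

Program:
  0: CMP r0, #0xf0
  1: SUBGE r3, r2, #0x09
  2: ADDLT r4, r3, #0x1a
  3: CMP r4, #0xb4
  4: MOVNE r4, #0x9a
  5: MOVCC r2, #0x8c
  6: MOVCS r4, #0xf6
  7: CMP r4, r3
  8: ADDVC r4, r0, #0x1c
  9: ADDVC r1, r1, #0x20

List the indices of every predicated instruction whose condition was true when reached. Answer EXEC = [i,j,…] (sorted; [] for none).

EXEC = [1,4,5,8,9]

0: ✓ CMP  NZCV=0000
1: ✓ SUBGE  r3←0xd8
2: · ADDLT
3: ✓ CMP  NZCV=1001
4: ✓ MOVNE  r4←0x9a
5: ✓ MOVCC  r2←0x8c
6: · MOVCS
7: ✓ CMP  NZCV=1000
8: ✓ ADDVC  r4←0x61
9: ✓ ADDVC  r1←0x37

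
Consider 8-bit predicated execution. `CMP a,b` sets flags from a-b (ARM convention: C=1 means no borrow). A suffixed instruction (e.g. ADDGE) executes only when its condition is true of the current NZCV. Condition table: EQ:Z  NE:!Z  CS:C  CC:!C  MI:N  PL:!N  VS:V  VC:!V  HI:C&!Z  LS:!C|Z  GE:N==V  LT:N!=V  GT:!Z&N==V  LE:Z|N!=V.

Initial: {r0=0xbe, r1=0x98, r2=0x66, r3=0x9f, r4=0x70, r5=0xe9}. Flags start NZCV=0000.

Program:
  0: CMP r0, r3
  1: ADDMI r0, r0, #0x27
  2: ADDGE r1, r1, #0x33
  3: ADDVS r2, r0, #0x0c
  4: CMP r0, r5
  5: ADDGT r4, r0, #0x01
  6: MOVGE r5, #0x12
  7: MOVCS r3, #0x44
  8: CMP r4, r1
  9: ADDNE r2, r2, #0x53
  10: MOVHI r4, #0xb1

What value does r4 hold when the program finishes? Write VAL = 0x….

0: ✓ CMP  NZCV=0010
1: · ADDMI
2: ✓ ADDGE  r1←0xcb
3: · ADDVS
4: ✓ CMP  NZCV=1000
5: · ADDGT
6: · MOVGE
7: · MOVCS
8: ✓ CMP  NZCV=1001
9: ✓ ADDNE  r2←0xb9
10: · MOVHI

VAL = 0x70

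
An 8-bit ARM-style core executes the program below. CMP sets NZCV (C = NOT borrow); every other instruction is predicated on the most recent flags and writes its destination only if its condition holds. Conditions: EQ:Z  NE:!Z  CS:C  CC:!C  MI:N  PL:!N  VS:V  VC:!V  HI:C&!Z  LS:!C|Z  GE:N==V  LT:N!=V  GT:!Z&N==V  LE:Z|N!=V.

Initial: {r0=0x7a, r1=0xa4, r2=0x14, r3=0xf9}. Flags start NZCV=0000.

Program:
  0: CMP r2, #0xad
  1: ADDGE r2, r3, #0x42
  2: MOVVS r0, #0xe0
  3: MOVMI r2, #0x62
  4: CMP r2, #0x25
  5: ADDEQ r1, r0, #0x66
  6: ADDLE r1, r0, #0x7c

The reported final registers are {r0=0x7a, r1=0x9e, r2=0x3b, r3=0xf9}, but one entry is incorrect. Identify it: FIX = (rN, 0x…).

[0] flags=0000 → (cmp)
[1] flags=0000 GE?T → r2=0x3b
[2] flags=0000 VS?F → skip
[3] flags=0000 MI?F → skip
[4] flags=0010 → (cmp)
[5] flags=0010 EQ?F → skip
[6] flags=0010 LE?F → skip

FIX = (r1, 0xa4)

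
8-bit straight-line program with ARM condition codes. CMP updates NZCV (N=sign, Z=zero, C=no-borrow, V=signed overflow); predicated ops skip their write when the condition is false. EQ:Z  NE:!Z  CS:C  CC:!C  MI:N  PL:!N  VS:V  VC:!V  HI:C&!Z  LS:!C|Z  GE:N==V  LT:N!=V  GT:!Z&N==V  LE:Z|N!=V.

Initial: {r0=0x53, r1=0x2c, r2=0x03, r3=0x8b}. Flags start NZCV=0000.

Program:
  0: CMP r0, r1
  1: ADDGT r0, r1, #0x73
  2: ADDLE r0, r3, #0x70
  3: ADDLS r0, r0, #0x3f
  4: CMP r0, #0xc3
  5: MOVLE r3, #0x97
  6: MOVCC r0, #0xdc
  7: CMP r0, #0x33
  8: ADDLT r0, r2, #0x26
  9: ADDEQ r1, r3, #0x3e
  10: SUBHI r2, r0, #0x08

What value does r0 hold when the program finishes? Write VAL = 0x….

[0] flags=0010 → (cmp)
[1] flags=0010 GT?T → r0=0x9f
[2] flags=0010 LE?F → skip
[3] flags=0010 LS?F → skip
[4] flags=1000 → (cmp)
[5] flags=1000 LE?T → r3=0x97
[6] flags=1000 CC?T → r0=0xdc
[7] flags=1010 → (cmp)
[8] flags=1010 LT?T → r0=0x29
[9] flags=1010 EQ?F → skip
[10] flags=1010 HI?T → r2=0x21

VAL = 0x29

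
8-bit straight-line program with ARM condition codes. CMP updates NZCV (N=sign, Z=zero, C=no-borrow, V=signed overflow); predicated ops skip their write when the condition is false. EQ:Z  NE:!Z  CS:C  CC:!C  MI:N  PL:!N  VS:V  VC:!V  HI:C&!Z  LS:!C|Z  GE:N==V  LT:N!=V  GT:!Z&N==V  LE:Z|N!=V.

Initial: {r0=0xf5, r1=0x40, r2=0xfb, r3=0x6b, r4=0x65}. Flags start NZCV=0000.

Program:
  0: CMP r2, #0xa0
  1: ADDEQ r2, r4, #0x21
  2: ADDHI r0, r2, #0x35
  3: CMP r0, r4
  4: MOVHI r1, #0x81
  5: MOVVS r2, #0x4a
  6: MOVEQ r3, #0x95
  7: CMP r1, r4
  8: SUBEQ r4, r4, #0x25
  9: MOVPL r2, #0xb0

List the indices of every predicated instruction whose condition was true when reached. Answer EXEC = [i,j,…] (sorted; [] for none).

[0] flags=0010 → (cmp)
[1] flags=0010 EQ?F → skip
[2] flags=0010 HI?T → r0=0x30
[3] flags=1000 → (cmp)
[4] flags=1000 HI?F → skip
[5] flags=1000 VS?F → skip
[6] flags=1000 EQ?F → skip
[7] flags=1000 → (cmp)
[8] flags=1000 EQ?F → skip
[9] flags=1000 PL?F → skip

EXEC = [2]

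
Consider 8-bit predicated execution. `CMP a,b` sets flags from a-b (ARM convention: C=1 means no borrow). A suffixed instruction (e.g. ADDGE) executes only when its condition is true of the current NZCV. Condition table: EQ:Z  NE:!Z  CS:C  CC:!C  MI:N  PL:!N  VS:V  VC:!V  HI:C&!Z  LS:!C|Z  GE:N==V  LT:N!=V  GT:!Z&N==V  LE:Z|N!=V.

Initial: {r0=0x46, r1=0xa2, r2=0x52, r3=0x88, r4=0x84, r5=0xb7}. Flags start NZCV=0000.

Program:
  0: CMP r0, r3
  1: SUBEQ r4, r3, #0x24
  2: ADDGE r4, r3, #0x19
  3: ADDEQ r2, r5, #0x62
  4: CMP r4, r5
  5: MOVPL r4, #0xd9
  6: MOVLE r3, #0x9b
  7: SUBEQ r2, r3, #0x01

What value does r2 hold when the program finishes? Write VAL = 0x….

[0] flags=1001 → (cmp)
[1] flags=1001 EQ?F → skip
[2] flags=1001 GE?T → r4=0xa1
[3] flags=1001 EQ?F → skip
[4] flags=1000 → (cmp)
[5] flags=1000 PL?F → skip
[6] flags=1000 LE?T → r3=0x9b
[7] flags=1000 EQ?F → skip

VAL = 0x52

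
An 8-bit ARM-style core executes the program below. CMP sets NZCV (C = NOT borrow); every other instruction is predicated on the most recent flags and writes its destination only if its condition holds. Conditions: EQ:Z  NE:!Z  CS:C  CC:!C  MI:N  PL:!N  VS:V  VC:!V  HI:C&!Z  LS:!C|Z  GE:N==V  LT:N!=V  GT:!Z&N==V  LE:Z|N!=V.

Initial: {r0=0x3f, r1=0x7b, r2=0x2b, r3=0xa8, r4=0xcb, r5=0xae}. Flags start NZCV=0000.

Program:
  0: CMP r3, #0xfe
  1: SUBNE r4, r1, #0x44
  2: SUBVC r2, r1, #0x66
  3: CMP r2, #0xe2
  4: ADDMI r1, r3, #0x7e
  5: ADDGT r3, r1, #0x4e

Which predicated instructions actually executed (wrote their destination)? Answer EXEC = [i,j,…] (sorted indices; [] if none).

EXEC = [1,2,5]

[0] flags=1000 → (cmp)
[1] flags=1000 NE?T → r4=0x37
[2] flags=1000 VC?T → r2=0x15
[3] flags=0000 → (cmp)
[4] flags=0000 MI?F → skip
[5] flags=0000 GT?T → r3=0xc9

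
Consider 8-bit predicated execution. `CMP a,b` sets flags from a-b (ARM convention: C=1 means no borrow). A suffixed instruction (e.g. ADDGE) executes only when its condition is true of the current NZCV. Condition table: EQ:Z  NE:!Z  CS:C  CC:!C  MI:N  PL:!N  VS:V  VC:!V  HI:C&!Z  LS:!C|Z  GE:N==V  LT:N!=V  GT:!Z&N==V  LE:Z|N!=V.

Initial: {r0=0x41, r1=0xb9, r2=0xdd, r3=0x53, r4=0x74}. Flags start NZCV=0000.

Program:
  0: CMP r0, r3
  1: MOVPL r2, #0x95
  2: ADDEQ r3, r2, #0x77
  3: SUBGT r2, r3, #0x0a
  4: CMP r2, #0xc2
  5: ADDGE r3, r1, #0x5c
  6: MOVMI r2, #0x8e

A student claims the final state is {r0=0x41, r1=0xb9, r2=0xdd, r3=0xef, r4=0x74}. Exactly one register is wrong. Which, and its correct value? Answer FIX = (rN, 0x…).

[0] flags=1000 → (cmp)
[1] flags=1000 PL?F → skip
[2] flags=1000 EQ?F → skip
[3] flags=1000 GT?F → skip
[4] flags=0010 → (cmp)
[5] flags=0010 GE?T → r3=0x15
[6] flags=0010 MI?F → skip

FIX = (r3, 0x15)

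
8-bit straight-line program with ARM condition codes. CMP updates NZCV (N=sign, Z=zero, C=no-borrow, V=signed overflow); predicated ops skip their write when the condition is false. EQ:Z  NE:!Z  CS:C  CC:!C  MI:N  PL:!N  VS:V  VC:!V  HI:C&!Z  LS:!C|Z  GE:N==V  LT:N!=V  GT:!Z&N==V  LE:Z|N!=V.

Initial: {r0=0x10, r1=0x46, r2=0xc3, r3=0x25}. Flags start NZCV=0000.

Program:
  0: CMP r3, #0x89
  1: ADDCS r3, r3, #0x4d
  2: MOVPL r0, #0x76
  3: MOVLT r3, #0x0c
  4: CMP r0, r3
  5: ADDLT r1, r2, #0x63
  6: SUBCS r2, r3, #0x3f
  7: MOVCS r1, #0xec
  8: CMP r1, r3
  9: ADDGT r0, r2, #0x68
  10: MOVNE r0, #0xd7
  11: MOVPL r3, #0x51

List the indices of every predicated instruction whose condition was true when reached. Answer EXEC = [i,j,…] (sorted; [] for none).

EXEC = [5,9,10,11]

0: ✓ CMP  NZCV=1001
1: · ADDCS
2: · MOVPL
3: · MOVLT
4: ✓ CMP  NZCV=1000
5: ✓ ADDLT  r1←0x26
6: · SUBCS
7: · MOVCS
8: ✓ CMP  NZCV=0010
9: ✓ ADDGT  r0←0x2b
10: ✓ MOVNE  r0←0xd7
11: ✓ MOVPL  r3←0x51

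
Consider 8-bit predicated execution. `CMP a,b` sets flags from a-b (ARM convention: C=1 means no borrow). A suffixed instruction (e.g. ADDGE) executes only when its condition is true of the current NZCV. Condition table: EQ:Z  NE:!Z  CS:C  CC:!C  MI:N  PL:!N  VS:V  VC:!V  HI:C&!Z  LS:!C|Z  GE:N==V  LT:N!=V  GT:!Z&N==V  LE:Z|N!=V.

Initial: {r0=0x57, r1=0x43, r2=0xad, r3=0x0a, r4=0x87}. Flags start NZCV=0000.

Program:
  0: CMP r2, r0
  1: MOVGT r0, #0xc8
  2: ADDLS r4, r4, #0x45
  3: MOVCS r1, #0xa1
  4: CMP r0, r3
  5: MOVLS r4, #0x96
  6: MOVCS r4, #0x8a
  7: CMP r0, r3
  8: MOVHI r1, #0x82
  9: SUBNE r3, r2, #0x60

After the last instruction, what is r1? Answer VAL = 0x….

[0] flags=0011 → (cmp)
[1] flags=0011 GT?F → skip
[2] flags=0011 LS?F → skip
[3] flags=0011 CS?T → r1=0xa1
[4] flags=0010 → (cmp)
[5] flags=0010 LS?F → skip
[6] flags=0010 CS?T → r4=0x8a
[7] flags=0010 → (cmp)
[8] flags=0010 HI?T → r1=0x82
[9] flags=0010 NE?T → r3=0x4d

VAL = 0x82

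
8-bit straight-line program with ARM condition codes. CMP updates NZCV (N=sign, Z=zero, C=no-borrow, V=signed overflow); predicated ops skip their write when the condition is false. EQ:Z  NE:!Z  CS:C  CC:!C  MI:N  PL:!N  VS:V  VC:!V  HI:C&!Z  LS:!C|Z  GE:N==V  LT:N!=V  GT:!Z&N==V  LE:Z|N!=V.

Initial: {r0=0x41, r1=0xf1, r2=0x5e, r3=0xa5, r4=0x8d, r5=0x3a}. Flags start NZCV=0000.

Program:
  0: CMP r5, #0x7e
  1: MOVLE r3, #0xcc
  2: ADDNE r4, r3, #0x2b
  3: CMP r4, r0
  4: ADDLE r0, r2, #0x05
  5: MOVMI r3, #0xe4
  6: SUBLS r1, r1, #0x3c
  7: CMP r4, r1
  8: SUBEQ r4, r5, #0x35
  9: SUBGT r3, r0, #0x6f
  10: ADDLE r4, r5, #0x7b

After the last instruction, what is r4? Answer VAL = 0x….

VAL = 0xf7

0: ✓ CMP  NZCV=1000
1: ✓ MOVLE  r3←0xcc
2: ✓ ADDNE  r4←0xf7
3: ✓ CMP  NZCV=1010
4: ✓ ADDLE  r0←0x63
5: ✓ MOVMI  r3←0xe4
6: · SUBLS
7: ✓ CMP  NZCV=0010
8: · SUBEQ
9: ✓ SUBGT  r3←0xf4
10: · ADDLE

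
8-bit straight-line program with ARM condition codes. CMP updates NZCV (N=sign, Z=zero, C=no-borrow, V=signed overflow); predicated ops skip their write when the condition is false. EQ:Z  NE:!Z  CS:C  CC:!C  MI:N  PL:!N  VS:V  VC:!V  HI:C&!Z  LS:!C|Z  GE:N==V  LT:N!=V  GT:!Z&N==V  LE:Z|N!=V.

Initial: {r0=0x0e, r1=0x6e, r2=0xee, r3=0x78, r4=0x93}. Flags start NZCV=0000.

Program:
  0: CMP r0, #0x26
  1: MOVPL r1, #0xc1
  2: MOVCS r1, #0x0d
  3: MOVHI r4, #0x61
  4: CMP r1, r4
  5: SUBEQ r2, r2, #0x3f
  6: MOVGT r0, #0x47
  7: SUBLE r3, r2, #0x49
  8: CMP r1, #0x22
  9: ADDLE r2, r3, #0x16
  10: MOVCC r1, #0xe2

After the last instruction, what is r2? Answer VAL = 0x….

VAL = 0xee

0: ✓ CMP  NZCV=1000
1: · MOVPL
2: · MOVCS
3: · MOVHI
4: ✓ CMP  NZCV=1001
5: · SUBEQ
6: ✓ MOVGT  r0←0x47
7: · SUBLE
8: ✓ CMP  NZCV=0010
9: · ADDLE
10: · MOVCC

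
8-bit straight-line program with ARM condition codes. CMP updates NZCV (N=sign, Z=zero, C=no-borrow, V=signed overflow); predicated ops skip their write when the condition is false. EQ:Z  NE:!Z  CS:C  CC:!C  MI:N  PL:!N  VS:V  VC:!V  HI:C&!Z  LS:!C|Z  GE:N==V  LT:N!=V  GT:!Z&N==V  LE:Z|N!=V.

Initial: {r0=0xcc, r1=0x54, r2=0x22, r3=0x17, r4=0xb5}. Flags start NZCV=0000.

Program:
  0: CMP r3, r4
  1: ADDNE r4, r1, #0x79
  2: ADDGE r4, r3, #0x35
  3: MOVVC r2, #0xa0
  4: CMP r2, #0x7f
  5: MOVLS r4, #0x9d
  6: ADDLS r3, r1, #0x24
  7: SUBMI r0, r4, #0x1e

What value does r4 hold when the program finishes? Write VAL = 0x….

[0] flags=0000 → (cmp)
[1] flags=0000 NE?T → r4=0xcd
[2] flags=0000 GE?T → r4=0x4c
[3] flags=0000 VC?T → r2=0xa0
[4] flags=0011 → (cmp)
[5] flags=0011 LS?F → skip
[6] flags=0011 LS?F → skip
[7] flags=0011 MI?F → skip

VAL = 0x4c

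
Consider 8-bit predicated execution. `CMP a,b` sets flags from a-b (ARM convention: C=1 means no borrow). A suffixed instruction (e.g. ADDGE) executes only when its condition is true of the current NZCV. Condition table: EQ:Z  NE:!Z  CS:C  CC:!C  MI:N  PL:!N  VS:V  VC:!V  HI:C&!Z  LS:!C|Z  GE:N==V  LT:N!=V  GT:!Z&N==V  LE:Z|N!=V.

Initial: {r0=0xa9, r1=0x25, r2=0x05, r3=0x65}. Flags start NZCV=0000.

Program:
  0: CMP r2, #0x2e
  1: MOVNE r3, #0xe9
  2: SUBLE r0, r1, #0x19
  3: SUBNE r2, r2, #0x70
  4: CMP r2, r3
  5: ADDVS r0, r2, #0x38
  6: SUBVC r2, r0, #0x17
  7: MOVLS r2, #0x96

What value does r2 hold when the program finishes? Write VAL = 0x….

VAL = 0x96

[0] flags=1000 → (cmp)
[1] flags=1000 NE?T → r3=0xe9
[2] flags=1000 LE?T → r0=0x0c
[3] flags=1000 NE?T → r2=0x95
[4] flags=1000 → (cmp)
[5] flags=1000 VS?F → skip
[6] flags=1000 VC?T → r2=0xf5
[7] flags=1000 LS?T → r2=0x96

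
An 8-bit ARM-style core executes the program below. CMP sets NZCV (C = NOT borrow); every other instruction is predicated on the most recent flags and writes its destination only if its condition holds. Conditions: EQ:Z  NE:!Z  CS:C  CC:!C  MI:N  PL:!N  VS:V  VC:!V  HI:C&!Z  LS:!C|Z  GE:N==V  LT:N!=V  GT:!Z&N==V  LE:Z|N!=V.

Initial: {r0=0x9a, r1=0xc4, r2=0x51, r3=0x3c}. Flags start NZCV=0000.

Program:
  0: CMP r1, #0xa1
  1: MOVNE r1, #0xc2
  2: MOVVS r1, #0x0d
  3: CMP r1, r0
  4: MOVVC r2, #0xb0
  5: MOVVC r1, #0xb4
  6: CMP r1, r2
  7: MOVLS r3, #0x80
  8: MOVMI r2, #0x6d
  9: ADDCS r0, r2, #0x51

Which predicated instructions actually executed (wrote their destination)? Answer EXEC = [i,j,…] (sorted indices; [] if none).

EXEC = [1,4,5,9]

[0] flags=0010 → (cmp)
[1] flags=0010 NE?T → r1=0xc2
[2] flags=0010 VS?F → skip
[3] flags=0010 → (cmp)
[4] flags=0010 VC?T → r2=0xb0
[5] flags=0010 VC?T → r1=0xb4
[6] flags=0010 → (cmp)
[7] flags=0010 LS?F → skip
[8] flags=0010 MI?F → skip
[9] flags=0010 CS?T → r0=0x01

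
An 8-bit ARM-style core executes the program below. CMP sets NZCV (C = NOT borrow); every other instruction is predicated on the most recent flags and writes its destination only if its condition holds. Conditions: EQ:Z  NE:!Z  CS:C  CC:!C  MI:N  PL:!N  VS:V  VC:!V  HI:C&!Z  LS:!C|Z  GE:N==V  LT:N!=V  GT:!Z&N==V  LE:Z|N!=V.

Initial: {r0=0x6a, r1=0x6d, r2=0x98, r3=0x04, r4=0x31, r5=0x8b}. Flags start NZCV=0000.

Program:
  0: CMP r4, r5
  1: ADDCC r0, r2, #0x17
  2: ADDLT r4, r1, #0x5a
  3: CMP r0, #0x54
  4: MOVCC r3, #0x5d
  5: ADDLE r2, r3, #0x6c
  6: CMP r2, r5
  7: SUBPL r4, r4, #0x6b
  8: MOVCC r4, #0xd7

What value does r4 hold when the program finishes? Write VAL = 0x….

0: ✓ CMP  NZCV=1001
1: ✓ ADDCC  r0←0xaf
2: · ADDLT
3: ✓ CMP  NZCV=0011
4: · MOVCC
5: ✓ ADDLE  r2←0x70
6: ✓ CMP  NZCV=1001
7: · SUBPL
8: ✓ MOVCC  r4←0xd7

VAL = 0xd7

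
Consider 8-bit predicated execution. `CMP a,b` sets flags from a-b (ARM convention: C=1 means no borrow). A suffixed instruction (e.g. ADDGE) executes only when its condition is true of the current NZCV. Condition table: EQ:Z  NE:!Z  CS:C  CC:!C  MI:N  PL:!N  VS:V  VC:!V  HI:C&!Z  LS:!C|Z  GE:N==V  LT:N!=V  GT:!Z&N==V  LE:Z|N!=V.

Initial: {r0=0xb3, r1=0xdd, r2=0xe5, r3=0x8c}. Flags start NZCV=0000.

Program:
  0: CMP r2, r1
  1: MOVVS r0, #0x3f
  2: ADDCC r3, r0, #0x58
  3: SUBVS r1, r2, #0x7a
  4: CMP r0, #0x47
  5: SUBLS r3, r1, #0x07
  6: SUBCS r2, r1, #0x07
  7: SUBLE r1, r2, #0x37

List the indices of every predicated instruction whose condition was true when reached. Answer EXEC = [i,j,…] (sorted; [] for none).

0: ✓ CMP  NZCV=0010
1: · MOVVS
2: · ADDCC
3: · SUBVS
4: ✓ CMP  NZCV=0011
5: · SUBLS
6: ✓ SUBCS  r2←0xd6
7: ✓ SUBLE  r1←0x9f

EXEC = [6,7]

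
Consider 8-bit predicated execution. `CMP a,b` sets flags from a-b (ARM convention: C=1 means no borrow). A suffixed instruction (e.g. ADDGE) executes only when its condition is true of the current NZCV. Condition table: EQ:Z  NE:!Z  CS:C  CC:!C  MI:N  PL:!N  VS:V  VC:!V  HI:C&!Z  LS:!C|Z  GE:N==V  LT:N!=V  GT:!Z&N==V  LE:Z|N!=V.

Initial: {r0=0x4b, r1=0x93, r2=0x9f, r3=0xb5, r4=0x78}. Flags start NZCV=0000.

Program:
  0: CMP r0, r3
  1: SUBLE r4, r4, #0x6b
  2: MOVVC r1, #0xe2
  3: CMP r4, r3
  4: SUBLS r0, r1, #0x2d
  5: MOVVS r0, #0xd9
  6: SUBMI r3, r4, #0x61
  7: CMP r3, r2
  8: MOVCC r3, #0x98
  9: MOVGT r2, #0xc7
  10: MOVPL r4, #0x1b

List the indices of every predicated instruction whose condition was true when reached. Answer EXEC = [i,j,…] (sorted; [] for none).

[0] flags=1001 → (cmp)
[1] flags=1001 LE?F → skip
[2] flags=1001 VC?F → skip
[3] flags=1001 → (cmp)
[4] flags=1001 LS?T → r0=0x66
[5] flags=1001 VS?T → r0=0xd9
[6] flags=1001 MI?T → r3=0x17
[7] flags=0000 → (cmp)
[8] flags=0000 CC?T → r3=0x98
[9] flags=0000 GT?T → r2=0xc7
[10] flags=0000 PL?T → r4=0x1b

EXEC = [4,5,6,8,9,10]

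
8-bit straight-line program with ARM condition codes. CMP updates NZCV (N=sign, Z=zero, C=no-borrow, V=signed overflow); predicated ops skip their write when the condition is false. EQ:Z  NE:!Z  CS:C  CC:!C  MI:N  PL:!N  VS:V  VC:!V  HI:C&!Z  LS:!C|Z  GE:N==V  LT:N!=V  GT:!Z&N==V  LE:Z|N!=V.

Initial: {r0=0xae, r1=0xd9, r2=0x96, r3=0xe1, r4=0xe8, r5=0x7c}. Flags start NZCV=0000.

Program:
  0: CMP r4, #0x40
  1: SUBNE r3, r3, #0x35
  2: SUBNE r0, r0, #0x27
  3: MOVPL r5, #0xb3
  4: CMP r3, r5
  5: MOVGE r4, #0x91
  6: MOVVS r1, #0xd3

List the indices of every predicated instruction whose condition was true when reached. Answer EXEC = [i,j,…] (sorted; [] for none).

[0] flags=1010 → (cmp)
[1] flags=1010 NE?T → r3=0xac
[2] flags=1010 NE?T → r0=0x87
[3] flags=1010 PL?F → skip
[4] flags=0011 → (cmp)
[5] flags=0011 GE?F → skip
[6] flags=0011 VS?T → r1=0xd3

EXEC = [1,2,6]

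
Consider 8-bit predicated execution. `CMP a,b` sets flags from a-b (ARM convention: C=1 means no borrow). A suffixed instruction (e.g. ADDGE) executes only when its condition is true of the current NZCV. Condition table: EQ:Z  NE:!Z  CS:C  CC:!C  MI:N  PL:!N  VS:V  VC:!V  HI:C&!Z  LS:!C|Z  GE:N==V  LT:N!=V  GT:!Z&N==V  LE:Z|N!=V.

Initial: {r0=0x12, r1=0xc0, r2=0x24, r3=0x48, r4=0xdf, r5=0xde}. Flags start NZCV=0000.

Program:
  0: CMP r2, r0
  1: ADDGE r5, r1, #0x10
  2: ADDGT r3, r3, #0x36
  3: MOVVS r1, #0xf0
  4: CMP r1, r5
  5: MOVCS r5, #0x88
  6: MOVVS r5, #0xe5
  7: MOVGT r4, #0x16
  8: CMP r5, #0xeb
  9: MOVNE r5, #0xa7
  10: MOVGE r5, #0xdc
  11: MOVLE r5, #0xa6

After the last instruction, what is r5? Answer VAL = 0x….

0: ✓ CMP  NZCV=0010
1: ✓ ADDGE  r5←0xd0
2: ✓ ADDGT  r3←0x7e
3: · MOVVS
4: ✓ CMP  NZCV=1000
5: · MOVCS
6: · MOVVS
7: · MOVGT
8: ✓ CMP  NZCV=1000
9: ✓ MOVNE  r5←0xa7
10: · MOVGE
11: ✓ MOVLE  r5←0xa6

VAL = 0xa6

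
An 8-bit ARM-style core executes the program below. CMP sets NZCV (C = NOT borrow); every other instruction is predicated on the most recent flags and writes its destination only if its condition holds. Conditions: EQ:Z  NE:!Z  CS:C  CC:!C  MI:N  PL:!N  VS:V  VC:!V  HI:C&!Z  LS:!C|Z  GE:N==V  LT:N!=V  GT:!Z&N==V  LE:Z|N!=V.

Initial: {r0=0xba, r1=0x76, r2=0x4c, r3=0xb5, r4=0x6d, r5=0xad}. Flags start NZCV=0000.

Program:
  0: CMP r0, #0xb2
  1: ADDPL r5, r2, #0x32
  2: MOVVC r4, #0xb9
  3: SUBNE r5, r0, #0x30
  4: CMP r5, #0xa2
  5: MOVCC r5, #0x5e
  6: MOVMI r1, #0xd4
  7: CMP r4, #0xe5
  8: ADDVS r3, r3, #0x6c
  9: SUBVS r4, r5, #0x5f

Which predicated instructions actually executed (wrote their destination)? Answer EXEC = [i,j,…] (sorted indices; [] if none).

0: ✓ CMP  NZCV=0010
1: ✓ ADDPL  r5←0x7e
2: ✓ MOVVC  r4←0xb9
3: ✓ SUBNE  r5←0x8a
4: ✓ CMP  NZCV=1000
5: ✓ MOVCC  r5←0x5e
6: ✓ MOVMI  r1←0xd4
7: ✓ CMP  NZCV=1000
8: · ADDVS
9: · SUBVS

EXEC = [1,2,3,5,6]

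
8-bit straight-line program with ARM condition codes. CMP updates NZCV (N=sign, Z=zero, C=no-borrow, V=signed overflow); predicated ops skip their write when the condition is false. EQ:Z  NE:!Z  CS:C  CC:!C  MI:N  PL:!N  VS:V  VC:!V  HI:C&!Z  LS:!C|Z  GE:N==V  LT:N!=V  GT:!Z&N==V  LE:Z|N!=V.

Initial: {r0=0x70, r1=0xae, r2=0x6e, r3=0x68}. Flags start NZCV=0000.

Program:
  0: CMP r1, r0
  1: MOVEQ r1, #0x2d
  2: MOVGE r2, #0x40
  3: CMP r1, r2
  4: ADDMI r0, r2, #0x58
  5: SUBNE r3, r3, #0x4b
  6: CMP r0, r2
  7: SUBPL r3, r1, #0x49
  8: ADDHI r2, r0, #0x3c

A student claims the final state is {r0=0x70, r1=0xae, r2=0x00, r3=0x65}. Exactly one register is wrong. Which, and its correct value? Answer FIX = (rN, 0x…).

FIX = (r2, 0xac)

0: ✓ CMP  NZCV=0011
1: · MOVEQ
2: · MOVGE
3: ✓ CMP  NZCV=0011
4: · ADDMI
5: ✓ SUBNE  r3←0x1d
6: ✓ CMP  NZCV=0010
7: ✓ SUBPL  r3←0x65
8: ✓ ADDHI  r2←0xac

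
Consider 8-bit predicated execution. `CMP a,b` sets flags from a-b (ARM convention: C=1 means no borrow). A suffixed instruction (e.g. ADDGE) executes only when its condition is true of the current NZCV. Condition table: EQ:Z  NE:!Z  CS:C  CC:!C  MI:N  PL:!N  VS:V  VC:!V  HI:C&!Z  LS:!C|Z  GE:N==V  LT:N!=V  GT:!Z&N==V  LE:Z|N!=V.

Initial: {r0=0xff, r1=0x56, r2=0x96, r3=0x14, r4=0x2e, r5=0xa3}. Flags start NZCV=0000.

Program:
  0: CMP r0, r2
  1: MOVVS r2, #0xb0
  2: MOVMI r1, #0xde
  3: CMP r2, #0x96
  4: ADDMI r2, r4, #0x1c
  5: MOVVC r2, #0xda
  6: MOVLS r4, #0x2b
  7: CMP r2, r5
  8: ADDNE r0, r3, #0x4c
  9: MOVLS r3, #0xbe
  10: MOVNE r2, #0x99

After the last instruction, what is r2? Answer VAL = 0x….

VAL = 0x99

0: ✓ CMP  NZCV=0010
1: · MOVVS
2: · MOVMI
3: ✓ CMP  NZCV=0110
4: · ADDMI
5: ✓ MOVVC  r2←0xda
6: ✓ MOVLS  r4←0x2b
7: ✓ CMP  NZCV=0010
8: ✓ ADDNE  r0←0x60
9: · MOVLS
10: ✓ MOVNE  r2←0x99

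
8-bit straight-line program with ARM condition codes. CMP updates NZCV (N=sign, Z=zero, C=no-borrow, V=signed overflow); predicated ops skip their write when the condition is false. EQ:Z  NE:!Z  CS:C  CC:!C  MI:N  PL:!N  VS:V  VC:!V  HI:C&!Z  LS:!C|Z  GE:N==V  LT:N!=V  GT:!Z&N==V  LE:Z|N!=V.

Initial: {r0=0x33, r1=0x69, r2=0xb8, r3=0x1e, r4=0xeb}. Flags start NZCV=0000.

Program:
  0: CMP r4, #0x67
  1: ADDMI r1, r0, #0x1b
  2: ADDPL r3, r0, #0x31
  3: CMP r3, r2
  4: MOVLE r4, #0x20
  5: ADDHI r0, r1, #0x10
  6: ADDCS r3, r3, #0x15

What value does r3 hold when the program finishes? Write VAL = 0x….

[0] flags=1010 → (cmp)
[1] flags=1010 MI?T → r1=0x4e
[2] flags=1010 PL?F → skip
[3] flags=0000 → (cmp)
[4] flags=0000 LE?F → skip
[5] flags=0000 HI?F → skip
[6] flags=0000 CS?F → skip

VAL = 0x1e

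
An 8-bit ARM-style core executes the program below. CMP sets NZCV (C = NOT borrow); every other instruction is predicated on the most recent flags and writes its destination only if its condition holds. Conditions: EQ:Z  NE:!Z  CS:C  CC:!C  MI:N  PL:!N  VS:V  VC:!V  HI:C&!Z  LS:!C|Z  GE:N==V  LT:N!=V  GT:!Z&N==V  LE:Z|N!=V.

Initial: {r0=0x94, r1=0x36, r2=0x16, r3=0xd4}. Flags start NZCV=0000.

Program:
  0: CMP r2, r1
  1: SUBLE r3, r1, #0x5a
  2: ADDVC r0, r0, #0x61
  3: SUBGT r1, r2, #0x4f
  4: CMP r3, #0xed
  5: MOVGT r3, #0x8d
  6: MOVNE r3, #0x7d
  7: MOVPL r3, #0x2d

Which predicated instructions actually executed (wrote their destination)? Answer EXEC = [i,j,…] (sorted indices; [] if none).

0: ✓ CMP  NZCV=1000
1: ✓ SUBLE  r3←0xdc
2: ✓ ADDVC  r0←0xf5
3: · SUBGT
4: ✓ CMP  NZCV=1000
5: · MOVGT
6: ✓ MOVNE  r3←0x7d
7: · MOVPL

EXEC = [1,2,6]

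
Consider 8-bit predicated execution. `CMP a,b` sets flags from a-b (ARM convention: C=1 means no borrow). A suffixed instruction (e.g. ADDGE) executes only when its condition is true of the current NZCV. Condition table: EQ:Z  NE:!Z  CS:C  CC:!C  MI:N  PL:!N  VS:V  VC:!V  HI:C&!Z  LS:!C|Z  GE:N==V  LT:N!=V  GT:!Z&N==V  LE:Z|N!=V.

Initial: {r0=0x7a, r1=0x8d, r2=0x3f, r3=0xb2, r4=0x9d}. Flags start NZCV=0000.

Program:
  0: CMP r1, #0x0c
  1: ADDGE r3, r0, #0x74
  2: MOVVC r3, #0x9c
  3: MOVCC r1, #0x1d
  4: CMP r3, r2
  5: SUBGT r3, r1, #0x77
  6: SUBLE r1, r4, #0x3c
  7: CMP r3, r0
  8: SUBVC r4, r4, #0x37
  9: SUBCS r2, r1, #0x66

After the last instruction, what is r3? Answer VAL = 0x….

[0] flags=1010 → (cmp)
[1] flags=1010 GE?F → skip
[2] flags=1010 VC?T → r3=0x9c
[3] flags=1010 CC?F → skip
[4] flags=0011 → (cmp)
[5] flags=0011 GT?F → skip
[6] flags=0011 LE?T → r1=0x61
[7] flags=0011 → (cmp)
[8] flags=0011 VC?F → skip
[9] flags=0011 CS?T → r2=0xfb

VAL = 0x9c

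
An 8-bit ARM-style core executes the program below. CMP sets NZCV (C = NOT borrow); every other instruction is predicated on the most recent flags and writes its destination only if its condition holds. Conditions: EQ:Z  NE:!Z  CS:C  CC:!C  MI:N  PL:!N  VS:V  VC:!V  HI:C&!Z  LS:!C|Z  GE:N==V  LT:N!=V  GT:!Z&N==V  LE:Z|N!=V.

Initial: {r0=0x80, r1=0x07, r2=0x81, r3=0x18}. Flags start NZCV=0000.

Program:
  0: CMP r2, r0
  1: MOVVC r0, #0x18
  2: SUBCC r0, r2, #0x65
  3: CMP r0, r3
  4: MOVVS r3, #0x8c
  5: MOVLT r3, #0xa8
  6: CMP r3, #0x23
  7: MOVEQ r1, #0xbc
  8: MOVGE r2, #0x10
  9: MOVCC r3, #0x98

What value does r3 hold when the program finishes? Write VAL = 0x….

VAL = 0x98

0: ✓ CMP  NZCV=0010
1: ✓ MOVVC  r0←0x18
2: · SUBCC
3: ✓ CMP  NZCV=0110
4: · MOVVS
5: · MOVLT
6: ✓ CMP  NZCV=1000
7: · MOVEQ
8: · MOVGE
9: ✓ MOVCC  r3←0x98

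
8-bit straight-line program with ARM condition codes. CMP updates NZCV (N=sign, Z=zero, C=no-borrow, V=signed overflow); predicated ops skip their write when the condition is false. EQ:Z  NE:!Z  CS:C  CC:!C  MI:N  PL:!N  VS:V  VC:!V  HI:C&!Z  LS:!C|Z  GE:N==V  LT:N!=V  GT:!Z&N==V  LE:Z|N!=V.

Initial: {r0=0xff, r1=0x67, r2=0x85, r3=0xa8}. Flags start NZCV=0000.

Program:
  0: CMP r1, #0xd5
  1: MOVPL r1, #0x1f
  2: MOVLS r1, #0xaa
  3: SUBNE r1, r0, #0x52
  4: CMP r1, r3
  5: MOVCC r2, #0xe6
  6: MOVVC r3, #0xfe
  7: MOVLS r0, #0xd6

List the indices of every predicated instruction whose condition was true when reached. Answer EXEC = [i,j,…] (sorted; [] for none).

0: ✓ CMP  NZCV=1001
1: · MOVPL
2: ✓ MOVLS  r1←0xaa
3: ✓ SUBNE  r1←0xad
4: ✓ CMP  NZCV=0010
5: · MOVCC
6: ✓ MOVVC  r3←0xfe
7: · MOVLS

EXEC = [2,3,6]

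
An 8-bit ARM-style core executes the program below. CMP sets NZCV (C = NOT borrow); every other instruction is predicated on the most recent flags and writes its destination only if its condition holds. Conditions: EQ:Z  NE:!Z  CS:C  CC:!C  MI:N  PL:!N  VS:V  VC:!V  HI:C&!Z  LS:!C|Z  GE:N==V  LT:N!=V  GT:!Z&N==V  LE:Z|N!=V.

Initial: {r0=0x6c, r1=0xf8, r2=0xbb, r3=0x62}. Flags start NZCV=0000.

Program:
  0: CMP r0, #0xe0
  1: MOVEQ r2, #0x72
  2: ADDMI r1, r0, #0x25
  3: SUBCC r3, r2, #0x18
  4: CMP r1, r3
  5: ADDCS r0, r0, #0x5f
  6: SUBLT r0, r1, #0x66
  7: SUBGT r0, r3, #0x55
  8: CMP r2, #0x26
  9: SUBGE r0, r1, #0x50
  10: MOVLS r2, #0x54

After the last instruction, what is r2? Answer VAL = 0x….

VAL = 0xbb

0: ✓ CMP  NZCV=1001
1: · MOVEQ
2: ✓ ADDMI  r1←0x91
3: ✓ SUBCC  r3←0xa3
4: ✓ CMP  NZCV=1000
5: · ADDCS
6: ✓ SUBLT  r0←0x2b
7: · SUBGT
8: ✓ CMP  NZCV=1010
9: · SUBGE
10: · MOVLS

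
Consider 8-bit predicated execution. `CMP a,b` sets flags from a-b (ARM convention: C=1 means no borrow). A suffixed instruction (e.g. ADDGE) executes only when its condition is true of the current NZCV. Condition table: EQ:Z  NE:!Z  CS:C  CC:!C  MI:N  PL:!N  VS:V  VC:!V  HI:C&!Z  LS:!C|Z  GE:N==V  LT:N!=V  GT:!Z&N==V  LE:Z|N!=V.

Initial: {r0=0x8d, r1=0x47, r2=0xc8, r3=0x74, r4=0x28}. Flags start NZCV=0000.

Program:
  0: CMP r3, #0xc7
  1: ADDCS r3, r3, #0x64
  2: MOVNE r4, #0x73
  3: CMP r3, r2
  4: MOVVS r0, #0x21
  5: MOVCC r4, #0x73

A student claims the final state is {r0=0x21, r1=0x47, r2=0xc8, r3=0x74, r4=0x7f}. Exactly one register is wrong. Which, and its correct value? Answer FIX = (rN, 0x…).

FIX = (r4, 0x73)

0: ✓ CMP  NZCV=1001
1: · ADDCS
2: ✓ MOVNE  r4←0x73
3: ✓ CMP  NZCV=1001
4: ✓ MOVVS  r0←0x21
5: ✓ MOVCC  r4←0x73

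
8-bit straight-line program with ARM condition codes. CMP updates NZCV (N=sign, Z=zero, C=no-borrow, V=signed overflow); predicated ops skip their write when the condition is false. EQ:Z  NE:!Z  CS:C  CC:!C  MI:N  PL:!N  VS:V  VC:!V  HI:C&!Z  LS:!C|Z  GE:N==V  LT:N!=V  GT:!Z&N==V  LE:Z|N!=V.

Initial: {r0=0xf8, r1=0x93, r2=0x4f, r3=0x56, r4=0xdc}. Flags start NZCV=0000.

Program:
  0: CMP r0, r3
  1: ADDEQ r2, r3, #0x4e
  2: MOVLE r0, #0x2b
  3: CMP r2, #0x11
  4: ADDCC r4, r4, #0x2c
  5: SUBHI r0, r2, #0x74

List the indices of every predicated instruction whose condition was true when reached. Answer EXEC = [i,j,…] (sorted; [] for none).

0: ✓ CMP  NZCV=1010
1: · ADDEQ
2: ✓ MOVLE  r0←0x2b
3: ✓ CMP  NZCV=0010
4: · ADDCC
5: ✓ SUBHI  r0←0xdb

EXEC = [2,5]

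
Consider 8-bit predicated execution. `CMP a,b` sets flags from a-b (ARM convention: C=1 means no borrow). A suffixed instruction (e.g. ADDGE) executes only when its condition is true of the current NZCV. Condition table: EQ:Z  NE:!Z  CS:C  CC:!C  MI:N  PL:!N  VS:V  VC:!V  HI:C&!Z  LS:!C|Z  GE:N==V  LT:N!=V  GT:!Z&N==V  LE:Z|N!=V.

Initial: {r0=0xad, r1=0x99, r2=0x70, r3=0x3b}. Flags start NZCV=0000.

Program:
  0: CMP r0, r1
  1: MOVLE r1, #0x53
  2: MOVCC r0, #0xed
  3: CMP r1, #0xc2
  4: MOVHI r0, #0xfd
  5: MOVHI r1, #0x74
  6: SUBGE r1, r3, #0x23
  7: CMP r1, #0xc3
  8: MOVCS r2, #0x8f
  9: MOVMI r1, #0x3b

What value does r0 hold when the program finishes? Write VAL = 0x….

VAL = 0xad

0: ✓ CMP  NZCV=0010
1: · MOVLE
2: · MOVCC
3: ✓ CMP  NZCV=1000
4: · MOVHI
5: · MOVHI
6: · SUBGE
7: ✓ CMP  NZCV=1000
8: · MOVCS
9: ✓ MOVMI  r1←0x3b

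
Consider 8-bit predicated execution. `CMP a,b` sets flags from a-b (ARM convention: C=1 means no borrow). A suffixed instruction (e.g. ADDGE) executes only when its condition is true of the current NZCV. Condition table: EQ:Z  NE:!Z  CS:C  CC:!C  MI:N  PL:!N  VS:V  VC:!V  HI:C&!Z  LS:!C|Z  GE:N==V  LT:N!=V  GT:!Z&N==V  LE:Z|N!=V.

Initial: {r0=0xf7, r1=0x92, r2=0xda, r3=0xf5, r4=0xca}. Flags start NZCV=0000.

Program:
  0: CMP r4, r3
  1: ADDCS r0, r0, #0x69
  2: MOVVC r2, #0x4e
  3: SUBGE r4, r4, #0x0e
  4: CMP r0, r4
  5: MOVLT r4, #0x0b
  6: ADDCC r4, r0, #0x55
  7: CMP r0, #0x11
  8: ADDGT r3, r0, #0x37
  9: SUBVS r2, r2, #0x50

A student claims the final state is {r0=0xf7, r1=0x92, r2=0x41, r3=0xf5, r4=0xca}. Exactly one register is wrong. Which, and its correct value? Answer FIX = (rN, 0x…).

0: ✓ CMP  NZCV=1000
1: · ADDCS
2: ✓ MOVVC  r2←0x4e
3: · SUBGE
4: ✓ CMP  NZCV=0010
5: · MOVLT
6: · ADDCC
7: ✓ CMP  NZCV=1010
8: · ADDGT
9: · SUBVS

FIX = (r2, 0x4e)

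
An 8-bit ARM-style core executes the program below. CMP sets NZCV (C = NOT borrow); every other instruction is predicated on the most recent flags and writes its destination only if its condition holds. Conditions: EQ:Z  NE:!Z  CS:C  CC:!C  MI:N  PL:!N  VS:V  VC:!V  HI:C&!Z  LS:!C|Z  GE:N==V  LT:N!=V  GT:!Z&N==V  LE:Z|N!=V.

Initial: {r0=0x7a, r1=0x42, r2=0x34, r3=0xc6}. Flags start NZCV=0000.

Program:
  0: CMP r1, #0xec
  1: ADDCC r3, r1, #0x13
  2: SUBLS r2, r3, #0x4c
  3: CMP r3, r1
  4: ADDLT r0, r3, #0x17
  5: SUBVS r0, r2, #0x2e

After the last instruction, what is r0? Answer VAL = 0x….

[0] flags=0000 → (cmp)
[1] flags=0000 CC?T → r3=0x55
[2] flags=0000 LS?T → r2=0x09
[3] flags=0010 → (cmp)
[4] flags=0010 LT?F → skip
[5] flags=0010 VS?F → skip

VAL = 0x7a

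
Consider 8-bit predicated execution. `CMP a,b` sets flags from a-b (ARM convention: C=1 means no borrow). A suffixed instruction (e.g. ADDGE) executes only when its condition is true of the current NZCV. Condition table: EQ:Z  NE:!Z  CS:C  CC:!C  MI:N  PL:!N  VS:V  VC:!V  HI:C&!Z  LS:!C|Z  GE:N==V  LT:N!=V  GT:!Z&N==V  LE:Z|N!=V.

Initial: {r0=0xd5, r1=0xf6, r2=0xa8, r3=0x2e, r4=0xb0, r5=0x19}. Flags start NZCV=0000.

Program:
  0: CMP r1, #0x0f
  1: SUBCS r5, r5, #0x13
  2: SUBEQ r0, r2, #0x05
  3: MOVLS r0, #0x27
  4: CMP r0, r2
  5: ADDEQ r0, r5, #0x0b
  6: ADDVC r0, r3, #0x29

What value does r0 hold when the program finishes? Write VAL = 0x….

[0] flags=1010 → (cmp)
[1] flags=1010 CS?T → r5=0x06
[2] flags=1010 EQ?F → skip
[3] flags=1010 LS?F → skip
[4] flags=0010 → (cmp)
[5] flags=0010 EQ?F → skip
[6] flags=0010 VC?T → r0=0x57

VAL = 0x57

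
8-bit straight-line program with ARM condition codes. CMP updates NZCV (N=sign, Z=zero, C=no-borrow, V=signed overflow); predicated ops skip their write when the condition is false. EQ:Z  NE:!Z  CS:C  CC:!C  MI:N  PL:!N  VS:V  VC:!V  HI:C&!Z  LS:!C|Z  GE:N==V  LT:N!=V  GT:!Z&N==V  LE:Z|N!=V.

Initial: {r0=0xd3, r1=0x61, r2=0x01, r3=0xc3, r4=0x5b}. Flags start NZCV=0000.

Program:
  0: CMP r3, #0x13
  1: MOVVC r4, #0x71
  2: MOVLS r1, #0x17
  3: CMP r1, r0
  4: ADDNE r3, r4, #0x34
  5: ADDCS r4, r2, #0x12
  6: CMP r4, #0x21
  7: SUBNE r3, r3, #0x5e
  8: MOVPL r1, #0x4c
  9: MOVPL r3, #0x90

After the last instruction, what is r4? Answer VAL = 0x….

VAL = 0x71

0: ✓ CMP  NZCV=1010
1: ✓ MOVVC  r4←0x71
2: · MOVLS
3: ✓ CMP  NZCV=1001
4: ✓ ADDNE  r3←0xa5
5: · ADDCS
6: ✓ CMP  NZCV=0010
7: ✓ SUBNE  r3←0x47
8: ✓ MOVPL  r1←0x4c
9: ✓ MOVPL  r3←0x90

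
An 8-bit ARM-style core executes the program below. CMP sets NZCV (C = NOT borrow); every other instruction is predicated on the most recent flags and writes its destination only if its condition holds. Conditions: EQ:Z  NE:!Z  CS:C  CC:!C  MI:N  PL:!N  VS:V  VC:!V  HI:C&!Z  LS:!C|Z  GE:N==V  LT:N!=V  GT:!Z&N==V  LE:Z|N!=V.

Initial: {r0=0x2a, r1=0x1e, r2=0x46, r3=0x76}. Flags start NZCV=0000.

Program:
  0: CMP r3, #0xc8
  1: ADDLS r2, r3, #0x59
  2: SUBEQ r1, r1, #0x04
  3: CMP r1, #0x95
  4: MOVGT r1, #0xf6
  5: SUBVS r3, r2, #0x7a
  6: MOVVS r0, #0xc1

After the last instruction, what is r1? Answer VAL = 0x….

VAL = 0xf6

[0] flags=1001 → (cmp)
[1] flags=1001 LS?T → r2=0xcf
[2] flags=1001 EQ?F → skip
[3] flags=1001 → (cmp)
[4] flags=1001 GT?T → r1=0xf6
[5] flags=1001 VS?T → r3=0x55
[6] flags=1001 VS?T → r0=0xc1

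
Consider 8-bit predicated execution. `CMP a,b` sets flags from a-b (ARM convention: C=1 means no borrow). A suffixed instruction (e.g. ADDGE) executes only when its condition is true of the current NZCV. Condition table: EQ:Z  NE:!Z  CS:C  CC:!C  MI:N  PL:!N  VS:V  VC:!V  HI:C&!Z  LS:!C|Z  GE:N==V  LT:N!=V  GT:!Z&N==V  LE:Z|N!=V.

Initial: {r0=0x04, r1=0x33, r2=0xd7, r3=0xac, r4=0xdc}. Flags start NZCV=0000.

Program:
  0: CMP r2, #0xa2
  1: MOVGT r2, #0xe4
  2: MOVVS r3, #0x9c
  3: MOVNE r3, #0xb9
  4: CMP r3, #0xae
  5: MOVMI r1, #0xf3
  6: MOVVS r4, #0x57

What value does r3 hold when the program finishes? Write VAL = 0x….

VAL = 0xb9

[0] flags=0010 → (cmp)
[1] flags=0010 GT?T → r2=0xe4
[2] flags=0010 VS?F → skip
[3] flags=0010 NE?T → r3=0xb9
[4] flags=0010 → (cmp)
[5] flags=0010 MI?F → skip
[6] flags=0010 VS?F → skip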